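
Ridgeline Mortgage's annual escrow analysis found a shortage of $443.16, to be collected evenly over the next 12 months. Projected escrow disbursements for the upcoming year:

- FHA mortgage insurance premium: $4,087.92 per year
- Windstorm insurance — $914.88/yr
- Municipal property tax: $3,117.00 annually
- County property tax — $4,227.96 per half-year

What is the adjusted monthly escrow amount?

FHA mortgage insurance premium: $4,087.92 per year
Windstorm insurance: $914.88 per year
Municipal property tax: $3,117.00 per year
County property tax: $4,227.96 × 2 = $8,455.92 per year
Total per year = $4,087.92 + $914.88 + $3,117.00 + $8,455.92 = $16,575.72
Monthly = $16,575.72 / 12 = $1,381.31
Monthly shortage recovery: $443.16 / 12 = $36.93
New monthly escrow = $1,381.31 + $36.93 = $1,418.24

$1,418.24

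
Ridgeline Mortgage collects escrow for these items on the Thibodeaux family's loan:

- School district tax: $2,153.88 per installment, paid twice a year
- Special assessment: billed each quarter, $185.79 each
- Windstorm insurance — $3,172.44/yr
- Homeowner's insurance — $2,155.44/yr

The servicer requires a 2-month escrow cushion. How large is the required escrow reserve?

$1,729.80

School district tax — $2,153.88 × 2 = $4,307.76 annually
Special assessment — $185.79 × 4 = $743.16 annually
Windstorm insurance — $3,172.44 annually
Homeowner's insurance — $2,155.44 annually
Combined annual = $4,307.76 + $743.16 + $3,172.44 + $2,155.44 = $10,378.80
Base monthly escrow = $10,378.80 / 12 = $864.90
Cushion = 2 × $864.90 = $1,729.80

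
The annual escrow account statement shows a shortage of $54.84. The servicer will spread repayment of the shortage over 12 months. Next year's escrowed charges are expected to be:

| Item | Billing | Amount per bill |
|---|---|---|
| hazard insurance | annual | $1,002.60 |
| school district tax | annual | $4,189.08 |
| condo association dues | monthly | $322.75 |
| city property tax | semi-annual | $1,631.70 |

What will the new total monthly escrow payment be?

Hazard insurance: $1,002.60 per year
School district tax: $4,189.08 per year
Condo association dues: $322.75 × 12 = $3,873.00 per year
City property tax: $1,631.70 × 2 = $3,263.40 per year
Total annual escrow = $12,328.08
Per month = $12,328.08 / 12 = $1,027.34
Shortage per month = $54.84 ÷ 12 = $4.57
Adjusted monthly = $1,027.34 + $4.57 = $1,031.91

$1,031.91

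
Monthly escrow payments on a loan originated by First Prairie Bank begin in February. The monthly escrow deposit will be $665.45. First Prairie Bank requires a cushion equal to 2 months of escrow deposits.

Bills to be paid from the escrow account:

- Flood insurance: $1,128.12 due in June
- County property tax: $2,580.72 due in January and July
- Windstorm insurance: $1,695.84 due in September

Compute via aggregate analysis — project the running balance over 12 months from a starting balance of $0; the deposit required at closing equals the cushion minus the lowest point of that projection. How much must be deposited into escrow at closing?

Cushion = 2 × $665.45 = $1,330.90
Trial balance (start $0, +$665.45 each month, − disbursements):
  Feb: +$665.45 → $665.45
  Mar: +$665.45 → $1,330.90
  Apr: +$665.45 → $1,996.35
  May: +$665.45 → $2,661.80
  Jun: +$665.45 − $1,128.12 → $2,199.13
  Jul: +$665.45 − $2,580.72 → $283.86
  Aug: +$665.45 → $949.31
  Sep: +$665.45 − $1,695.84 → -$81.08
  Oct: +$665.45 → $584.37
  Nov: +$665.45 → $1,249.82
  Dec: +$665.45 → $1,915.27
  Jan: +$665.45 − $2,580.72 → $0.00
Lowest trial balance = -$81.08 (Sep)
Initial deposit = cushion − low point = $1,330.90 − (-$81.08) = $1,411.98

$1,411.98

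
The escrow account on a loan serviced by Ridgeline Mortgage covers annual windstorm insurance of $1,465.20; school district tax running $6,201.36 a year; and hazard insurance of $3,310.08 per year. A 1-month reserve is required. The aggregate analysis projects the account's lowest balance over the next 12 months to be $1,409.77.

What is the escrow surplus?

$495.05

Windstorm insurance: $1,465.20 annually
School district tax: $6,201.36 annually
Hazard insurance: $3,310.08 annually
Total per year = $1,465.20 + $6,201.36 + $3,310.08 = $10,976.64
Monthly = $10,976.64 ÷ 12 = $914.72
Cushion = 1 × $914.72 = $914.72
Excess over cushion: $1,409.77 − $914.72 = $495.05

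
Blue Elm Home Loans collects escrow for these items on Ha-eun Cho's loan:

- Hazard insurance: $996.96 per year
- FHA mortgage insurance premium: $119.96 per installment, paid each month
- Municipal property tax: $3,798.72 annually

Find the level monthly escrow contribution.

Hazard insurance — $996.96/yr
FHA mortgage insurance premium — $119.96 × 12 = $1,439.52/yr
Municipal property tax — $3,798.72/yr
Yearly total = $996.96 + $1,439.52 + $3,798.72 = $6,235.20
Monthly = $6,235.20 ÷ 12 = $519.60

$519.60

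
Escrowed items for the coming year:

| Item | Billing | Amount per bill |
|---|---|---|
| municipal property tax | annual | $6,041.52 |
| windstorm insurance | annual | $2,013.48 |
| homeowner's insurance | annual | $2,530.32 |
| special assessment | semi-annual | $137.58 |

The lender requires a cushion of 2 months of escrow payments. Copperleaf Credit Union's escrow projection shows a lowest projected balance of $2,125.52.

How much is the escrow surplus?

Municipal property tax — $6,041.52 annually
Windstorm insurance — $2,013.48 annually
Homeowner's insurance — $2,530.32 annually
Special assessment — $137.58 × 2 = $275.16 annually
Combined annual = $6,041.52 + $2,013.48 + $2,530.32 + $275.16 = $10,860.48
Per month = $10,860.48 ÷ 12 = $905.04
Required cushion = 2 × $905.04 = $1,810.08
Excess over cushion: $2,125.52 − $1,810.08 = $315.44

$315.44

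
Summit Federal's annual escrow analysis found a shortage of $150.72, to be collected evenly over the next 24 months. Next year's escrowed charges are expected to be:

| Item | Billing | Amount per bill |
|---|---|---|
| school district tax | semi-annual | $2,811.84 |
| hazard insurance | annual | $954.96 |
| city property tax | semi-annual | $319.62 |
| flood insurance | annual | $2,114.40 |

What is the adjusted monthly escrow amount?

$783.97

School district tax = $2,811.84 × 2 = $5,623.68/yr
Hazard insurance = $954.96/yr
City property tax = $319.62 × 2 = $639.24/yr
Flood insurance = $2,114.40/yr
Yearly total = $5,623.68 + $954.96 + $639.24 + $2,114.40 = $9,332.28
Monthly = $9,332.28 ÷ 12 = $777.69
Shortage spread = $150.72 / 24 = $6.28/mo
Adjusted monthly = $777.69 + $6.28 = $783.97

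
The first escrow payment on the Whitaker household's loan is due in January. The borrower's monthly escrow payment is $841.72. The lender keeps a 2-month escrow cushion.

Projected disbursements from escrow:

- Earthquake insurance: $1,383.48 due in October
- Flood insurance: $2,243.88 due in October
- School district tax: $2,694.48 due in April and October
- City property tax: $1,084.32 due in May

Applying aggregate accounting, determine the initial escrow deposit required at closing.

$3,366.88

Cushion = 2 × $841.72 = $1,683.44
Trial balance (start $0, +$841.72 each month, − disbursements):
  Jan: +$841.72 → $841.72
  Feb: +$841.72 → $1,683.44
  Mar: +$841.72 → $2,525.16
  Apr: +$841.72 − $2,694.48 → $672.40
  May: +$841.72 − $1,084.32 → $429.80
  Jun: +$841.72 → $1,271.52
  Jul: +$841.72 → $2,113.24
  Aug: +$841.72 → $2,954.96
  Sep: +$841.72 → $3,796.68
  Oct: +$841.72 − $6,321.84 → -$1,683.44
  Nov: +$841.72 → -$841.72
  Dec: +$841.72 → $0.00
Lowest trial balance = -$1,683.44 (Oct)
Initial deposit = cushion − low point = $1,683.44 − (-$1,683.44) = $3,366.88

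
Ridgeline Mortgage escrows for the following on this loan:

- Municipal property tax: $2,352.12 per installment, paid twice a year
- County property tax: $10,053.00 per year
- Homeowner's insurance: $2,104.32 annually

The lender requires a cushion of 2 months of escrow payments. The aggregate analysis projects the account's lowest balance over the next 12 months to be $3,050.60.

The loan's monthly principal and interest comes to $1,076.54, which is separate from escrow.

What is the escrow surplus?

Municipal property tax: $2,352.12 × 2 = $4,704.24 annually
County property tax: $10,053.00 annually
Homeowner's insurance: $2,104.32 annually
Total annual escrow = $4,704.24 + $10,053.00 + $2,104.32 = $16,861.56
Monthly = $16,861.56 ÷ 12 = $1,405.13
Required cushion = 2 × $1,405.13 = $2,810.26
Excess over cushion: $3,050.60 − $2,810.26 = $240.34

$240.34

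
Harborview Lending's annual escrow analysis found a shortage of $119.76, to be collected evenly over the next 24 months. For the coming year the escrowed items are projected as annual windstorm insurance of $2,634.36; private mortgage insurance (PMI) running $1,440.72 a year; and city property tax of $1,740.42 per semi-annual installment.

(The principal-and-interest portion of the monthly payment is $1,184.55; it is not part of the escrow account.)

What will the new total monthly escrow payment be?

$634.65

Windstorm insurance: $2,634.36 annually
Private mortgage insurance (PMI): $1,440.72 annually
City property tax: $1,740.42 × 2 = $3,480.84 annually
Total per year = $7,555.92
Monthly = $7,555.92 ÷ 12 = $629.66
Shortage spread = $119.76 ÷ 24 = $4.99/mo
New monthly escrow = $629.66 + $4.99 = $634.65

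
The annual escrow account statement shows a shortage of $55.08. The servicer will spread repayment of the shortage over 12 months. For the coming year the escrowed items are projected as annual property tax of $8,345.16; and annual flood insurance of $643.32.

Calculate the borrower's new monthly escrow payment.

$753.63

Property tax = $8,345.16 annually
Flood insurance = $643.32 annually
Yearly total = $8,988.48
Monthly = $8,988.48 ÷ 12 = $749.04
Shortage spread = $55.08 / 12 = $4.59/mo
Adjusted monthly = $749.04 + $4.59 = $753.63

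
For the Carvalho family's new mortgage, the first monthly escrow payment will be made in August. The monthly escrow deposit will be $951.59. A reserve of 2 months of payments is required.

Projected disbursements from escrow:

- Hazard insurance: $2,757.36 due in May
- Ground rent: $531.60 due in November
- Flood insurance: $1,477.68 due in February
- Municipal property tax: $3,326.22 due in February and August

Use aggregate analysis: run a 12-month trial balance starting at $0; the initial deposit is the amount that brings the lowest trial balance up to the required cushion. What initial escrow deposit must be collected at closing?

$4,277.81

Cushion = 2 × $951.59 = $1,903.18
Trial balance (start $0, +$951.59 each month, − disbursements):
  Aug: +$951.59 − $3,326.22 → -$2,374.63
  Sep: +$951.59 → -$1,423.04
  Oct: +$951.59 → -$471.45
  Nov: +$951.59 − $531.60 → -$51.46
  Dec: +$951.59 → $900.13
  Jan: +$951.59 → $1,851.72
  Feb: +$951.59 − $4,803.90 → -$2,000.59
  Mar: +$951.59 → -$1,049.00
  Apr: +$951.59 → -$97.41
  May: +$951.59 − $2,757.36 → -$1,903.18
  Jun: +$951.59 → -$951.59
  Jul: +$951.59 → $0.00
Lowest trial balance = -$2,374.63 (Aug)
Initial deposit = cushion − low point = $1,903.18 − (-$2,374.63) = $4,277.81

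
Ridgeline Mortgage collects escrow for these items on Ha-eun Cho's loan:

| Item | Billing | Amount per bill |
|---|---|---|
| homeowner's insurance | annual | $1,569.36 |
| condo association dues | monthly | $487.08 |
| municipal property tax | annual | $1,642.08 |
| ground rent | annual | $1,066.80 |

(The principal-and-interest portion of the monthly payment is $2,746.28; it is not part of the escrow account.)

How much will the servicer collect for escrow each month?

$843.60

Homeowner's insurance: $1,569.36 annually
Condo association dues: $487.08 × 12 = $5,844.96 annually
Municipal property tax: $1,642.08 annually
Ground rent: $1,066.80 annually
Total per year = $1,569.36 + $5,844.96 + $1,642.08 + $1,066.80 = $10,123.20
Monthly escrow = $10,123.20 / 12 = $843.60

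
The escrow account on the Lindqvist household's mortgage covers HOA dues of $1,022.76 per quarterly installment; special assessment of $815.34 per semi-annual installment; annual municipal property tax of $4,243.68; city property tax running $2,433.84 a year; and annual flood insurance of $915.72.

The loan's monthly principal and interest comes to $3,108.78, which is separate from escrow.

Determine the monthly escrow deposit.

$1,109.58

HOA dues: $1,022.76 × 4 = $4,091.04 annually
Special assessment: $815.34 × 2 = $1,630.68 annually
Municipal property tax: $4,243.68 annually
City property tax: $2,433.84 annually
Flood insurance: $915.72 annually
Yearly total = $13,314.96
Monthly escrow = $13,314.96 / 12 = $1,109.58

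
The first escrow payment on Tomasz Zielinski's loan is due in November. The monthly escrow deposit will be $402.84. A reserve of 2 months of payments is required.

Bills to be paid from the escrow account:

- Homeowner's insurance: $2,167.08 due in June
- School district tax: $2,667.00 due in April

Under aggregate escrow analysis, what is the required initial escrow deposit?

Cushion = 2 × $402.84 = $805.68
Trial balance (start $0, +$402.84 each month, − disbursements):
  Nov: +$402.84 → $402.84
  Dec: +$402.84 → $805.68
  Jan: +$402.84 → $1,208.52
  Feb: +$402.84 → $1,611.36
  Mar: +$402.84 → $2,014.20
  Apr: +$402.84 − $2,667.00 → -$249.96
  May: +$402.84 → $152.88
  Jun: +$402.84 − $2,167.08 → -$1,611.36
  Jul: +$402.84 → -$1,208.52
  Aug: +$402.84 → -$805.68
  Sep: +$402.84 → -$402.84
  Oct: +$402.84 → $0.00
Lowest trial balance = -$1,611.36 (Jun)
Initial deposit = cushion − low point = $805.68 − (-$1,611.36) = $2,417.04

$2,417.04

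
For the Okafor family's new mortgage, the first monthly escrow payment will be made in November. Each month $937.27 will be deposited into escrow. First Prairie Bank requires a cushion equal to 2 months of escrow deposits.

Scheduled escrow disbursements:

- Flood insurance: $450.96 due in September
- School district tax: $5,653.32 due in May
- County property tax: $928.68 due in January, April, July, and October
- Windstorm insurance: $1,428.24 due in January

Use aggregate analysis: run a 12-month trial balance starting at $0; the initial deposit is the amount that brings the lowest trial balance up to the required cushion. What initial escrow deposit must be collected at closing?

$4,252.57

Cushion = 2 × $937.27 = $1,874.54
Trial balance (start $0, +$937.27 each month, − disbursements):
  Nov: +$937.27 → $937.27
  Dec: +$937.27 → $1,874.54
  Jan: +$937.27 − $2,356.92 → $454.89
  Feb: +$937.27 → $1,392.16
  Mar: +$937.27 → $2,329.43
  Apr: +$937.27 − $928.68 → $2,338.02
  May: +$937.27 − $5,653.32 → -$2,378.03
  Jun: +$937.27 → -$1,440.76
  Jul: +$937.27 − $928.68 → -$1,432.17
  Aug: +$937.27 → -$494.90
  Sep: +$937.27 − $450.96 → -$8.59
  Oct: +$937.27 − $928.68 → $0.00
Lowest trial balance = -$2,378.03 (May)
Initial deposit = cushion − low point = $1,874.54 − (-$2,378.03) = $4,252.57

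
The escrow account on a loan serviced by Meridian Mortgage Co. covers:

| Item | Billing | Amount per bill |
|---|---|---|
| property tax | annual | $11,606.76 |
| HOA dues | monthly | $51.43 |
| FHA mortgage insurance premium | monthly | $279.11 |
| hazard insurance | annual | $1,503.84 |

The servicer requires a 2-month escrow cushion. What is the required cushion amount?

Property tax — $11,606.76 per year
HOA dues — $51.43 × 12 = $617.16 per year
FHA mortgage insurance premium — $279.11 × 12 = $3,349.32 per year
Hazard insurance — $1,503.84 per year
Total annual escrow = $11,606.76 + $617.16 + $3,349.32 + $1,503.84 = $17,077.08
Base monthly escrow = $17,077.08 / 12 = $1,423.09
Reserve = 2 × $1,423.09 = $2,846.18

$2,846.18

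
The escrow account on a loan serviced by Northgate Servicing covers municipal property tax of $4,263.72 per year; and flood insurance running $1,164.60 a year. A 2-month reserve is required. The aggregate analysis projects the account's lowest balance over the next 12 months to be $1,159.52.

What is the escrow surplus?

Municipal property tax: $4,263.72/yr
Flood insurance: $1,164.60/yr
Total annual escrow = $4,263.72 + $1,164.60 = $5,428.32
Per month = $5,428.32 ÷ 12 = $452.36
Required reserve = 2 × $452.36 = $904.72
Excess over cushion: $1,159.52 − $904.72 = $254.80

$254.80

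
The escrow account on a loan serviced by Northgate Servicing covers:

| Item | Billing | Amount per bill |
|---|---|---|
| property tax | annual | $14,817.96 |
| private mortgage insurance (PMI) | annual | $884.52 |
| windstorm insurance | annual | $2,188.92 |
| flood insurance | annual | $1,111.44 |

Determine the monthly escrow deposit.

$1,583.57

Property tax — $14,817.96/yr
Private mortgage insurance (PMI) — $884.52/yr
Windstorm insurance — $2,188.92/yr
Flood insurance — $1,111.44/yr
Combined annual = $14,817.96 + $884.52 + $2,188.92 + $1,111.44 = $19,002.84
Base monthly escrow = $19,002.84 ÷ 12 = $1,583.57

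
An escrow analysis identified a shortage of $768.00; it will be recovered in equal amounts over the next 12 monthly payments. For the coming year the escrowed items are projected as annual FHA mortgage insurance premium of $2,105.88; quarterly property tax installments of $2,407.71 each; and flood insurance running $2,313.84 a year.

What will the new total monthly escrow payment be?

$1,234.88

FHA mortgage insurance premium = $2,105.88
Property tax = $2,407.71 × 4 = $9,630.84
Flood insurance = $2,313.84
Total annual escrow = $2,105.88 + $9,630.84 + $2,313.84 = $14,050.56
Monthly = $14,050.56 / 12 = $1,170.88
Shortage per month = $768.00 ÷ 12 = $64.00
Adjusted monthly = $1,170.88 + $64.00 = $1,234.88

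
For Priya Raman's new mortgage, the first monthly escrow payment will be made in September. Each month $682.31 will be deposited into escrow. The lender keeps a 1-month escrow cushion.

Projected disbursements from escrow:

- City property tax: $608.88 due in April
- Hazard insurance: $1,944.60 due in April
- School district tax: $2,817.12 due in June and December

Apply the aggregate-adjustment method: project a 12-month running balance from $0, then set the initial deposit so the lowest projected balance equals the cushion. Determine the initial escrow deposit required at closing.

Cushion = 1 × $682.31 = $682.31
Trial balance (start $0, +$682.31 each month, − disbursements):
  Sep: +$682.31 → $682.31
  Oct: +$682.31 → $1,364.62
  Nov: +$682.31 → $2,046.93
  Dec: +$682.31 − $2,817.12 → -$87.88
  Jan: +$682.31 → $594.43
  Feb: +$682.31 → $1,276.74
  Mar: +$682.31 → $1,959.05
  Apr: +$682.31 − $2,553.48 → $87.88
  May: +$682.31 → $770.19
  Jun: +$682.31 − $2,817.12 → -$1,364.62
  Jul: +$682.31 → -$682.31
  Aug: +$682.31 → $0.00
Lowest trial balance = -$1,364.62 (Jun)
Initial deposit = cushion − low point = $682.31 − (-$1,364.62) = $2,046.93

$2,046.93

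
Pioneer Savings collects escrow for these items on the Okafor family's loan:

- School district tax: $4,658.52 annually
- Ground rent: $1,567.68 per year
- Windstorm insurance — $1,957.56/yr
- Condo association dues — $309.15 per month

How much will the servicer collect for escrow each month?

School district tax: $4,658.52 per year
Ground rent: $1,567.68 per year
Windstorm insurance: $1,957.56 per year
Condo association dues: $309.15 × 12 = $3,709.80 per year
Total per year = $11,893.56
Monthly = $11,893.56 / 12 = $991.13

$991.13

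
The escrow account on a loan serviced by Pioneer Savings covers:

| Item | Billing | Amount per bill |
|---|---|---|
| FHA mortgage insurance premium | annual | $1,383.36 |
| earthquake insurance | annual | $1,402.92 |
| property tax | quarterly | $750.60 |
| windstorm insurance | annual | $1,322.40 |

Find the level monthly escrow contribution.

FHA mortgage insurance premium — $1,383.36 annually
Earthquake insurance — $1,402.92 annually
Property tax — $750.60 × 4 = $3,002.40 annually
Windstorm insurance — $1,322.40 annually
Annual escrow total = $1,383.36 + $1,402.92 + $3,002.40 + $1,322.40 = $7,111.08
Base monthly escrow = $7,111.08 ÷ 12 = $592.59

$592.59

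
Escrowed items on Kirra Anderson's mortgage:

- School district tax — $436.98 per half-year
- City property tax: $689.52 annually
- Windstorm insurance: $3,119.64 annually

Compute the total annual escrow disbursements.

$4,683.12

School district tax = $436.98 × 2 = $873.96 per year
City property tax = $689.52 per year
Windstorm insurance = $3,119.64 per year
Total per year = $4,683.12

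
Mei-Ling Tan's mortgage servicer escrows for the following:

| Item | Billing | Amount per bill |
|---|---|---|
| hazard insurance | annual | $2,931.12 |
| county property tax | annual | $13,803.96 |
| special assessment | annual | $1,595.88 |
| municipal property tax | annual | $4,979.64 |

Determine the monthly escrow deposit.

Hazard insurance: $2,931.12 per year
County property tax: $13,803.96 per year
Special assessment: $1,595.88 per year
Municipal property tax: $4,979.64 per year
Combined annual = $23,310.60
Monthly = $23,310.60 ÷ 12 = $1,942.55

$1,942.55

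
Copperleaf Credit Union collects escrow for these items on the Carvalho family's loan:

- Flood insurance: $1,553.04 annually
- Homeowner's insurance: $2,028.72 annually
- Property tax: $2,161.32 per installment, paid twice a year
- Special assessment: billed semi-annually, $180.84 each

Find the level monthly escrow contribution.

$688.84

Flood insurance = $1,553.04/yr
Homeowner's insurance = $2,028.72/yr
Property tax = $2,161.32 × 2 = $4,322.64/yr
Special assessment = $180.84 × 2 = $361.68/yr
Total per year = $1,553.04 + $2,028.72 + $4,322.64 + $361.68 = $8,266.08
Base monthly escrow = $8,266.08 / 12 = $688.84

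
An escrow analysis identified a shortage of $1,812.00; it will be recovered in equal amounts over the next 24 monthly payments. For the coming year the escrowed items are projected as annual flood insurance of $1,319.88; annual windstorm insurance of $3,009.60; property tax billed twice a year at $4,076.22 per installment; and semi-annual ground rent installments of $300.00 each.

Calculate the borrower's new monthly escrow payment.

$1,165.66

Flood insurance: $1,319.88 annually
Windstorm insurance: $3,009.60 annually
Property tax: $4,076.22 × 2 = $8,152.44 annually
Ground rent: $300.00 × 2 = $600.00 annually
Combined annual = $1,319.88 + $3,009.60 + $8,152.44 + $600.00 = $13,081.92
Per month = $13,081.92 ÷ 12 = $1,090.16
Monthly shortage recovery: $1,812.00 ÷ 24 = $75.50
Adjusted monthly = $1,090.16 + $75.50 = $1,165.66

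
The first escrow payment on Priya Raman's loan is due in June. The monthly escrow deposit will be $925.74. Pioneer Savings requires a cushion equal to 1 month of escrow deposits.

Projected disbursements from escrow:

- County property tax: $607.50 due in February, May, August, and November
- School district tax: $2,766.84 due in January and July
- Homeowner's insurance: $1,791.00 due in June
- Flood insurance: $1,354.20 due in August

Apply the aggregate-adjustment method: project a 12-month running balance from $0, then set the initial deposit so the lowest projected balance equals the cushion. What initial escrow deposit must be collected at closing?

$4,668.06

Cushion = 1 × $925.74 = $925.74
Trial balance (start $0, +$925.74 each month, − disbursements):
  Jun: +$925.74 − $1,791.00 → -$865.26
  Jul: +$925.74 − $2,766.84 → -$2,706.36
  Aug: +$925.74 − $1,961.70 → -$3,742.32
  Sep: +$925.74 → -$2,816.58
  Oct: +$925.74 → -$1,890.84
  Nov: +$925.74 − $607.50 → -$1,572.60
  Dec: +$925.74 → -$646.86
  Jan: +$925.74 − $2,766.84 → -$2,487.96
  Feb: +$925.74 − $607.50 → -$2,169.72
  Mar: +$925.74 → -$1,243.98
  Apr: +$925.74 → -$318.24
  May: +$925.74 − $607.50 → $0.00
Lowest trial balance = -$3,742.32 (Aug)
Initial deposit = cushion − low point = $925.74 − (-$3,742.32) = $4,668.06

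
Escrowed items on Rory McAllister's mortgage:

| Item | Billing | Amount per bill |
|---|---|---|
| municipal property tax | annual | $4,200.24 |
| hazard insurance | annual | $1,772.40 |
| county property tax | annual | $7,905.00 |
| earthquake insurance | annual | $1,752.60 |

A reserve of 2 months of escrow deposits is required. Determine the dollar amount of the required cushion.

$2,605.04

Municipal property tax = $4,200.24/yr
Hazard insurance = $1,772.40/yr
County property tax = $7,905.00/yr
Earthquake insurance = $1,752.60/yr
Yearly total = $4,200.24 + $1,772.40 + $7,905.00 + $1,752.60 = $15,630.24
Monthly escrow = $15,630.24 ÷ 12 = $1,302.52
Cushion = 2 × $1,302.52 = $2,605.04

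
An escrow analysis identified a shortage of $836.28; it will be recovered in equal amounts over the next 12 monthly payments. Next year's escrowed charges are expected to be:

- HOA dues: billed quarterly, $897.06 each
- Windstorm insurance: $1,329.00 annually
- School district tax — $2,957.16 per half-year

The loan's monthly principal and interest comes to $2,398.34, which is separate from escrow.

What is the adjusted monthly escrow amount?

HOA dues — $897.06 × 4 = $3,588.24
Windstorm insurance — $1,329.00
School district tax — $2,957.16 × 2 = $5,914.32
Total annual escrow = $3,588.24 + $1,329.00 + $5,914.32 = $10,831.56
Per month = $10,831.56 / 12 = $902.63
Monthly shortage recovery: $836.28 / 12 = $69.69
Adjusted monthly = $902.63 + $69.69 = $972.32

$972.32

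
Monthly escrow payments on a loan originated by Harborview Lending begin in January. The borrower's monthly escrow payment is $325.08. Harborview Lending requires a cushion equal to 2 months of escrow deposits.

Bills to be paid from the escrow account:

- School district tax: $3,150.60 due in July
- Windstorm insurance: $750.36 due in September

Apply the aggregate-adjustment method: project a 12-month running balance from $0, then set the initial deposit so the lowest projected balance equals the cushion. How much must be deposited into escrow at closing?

Cushion = 2 × $325.08 = $650.16
Trial balance (start $0, +$325.08 each month, − disbursements):
  Jan: +$325.08 → $325.08
  Feb: +$325.08 → $650.16
  Mar: +$325.08 → $975.24
  Apr: +$325.08 → $1,300.32
  May: +$325.08 → $1,625.40
  Jun: +$325.08 → $1,950.48
  Jul: +$325.08 − $3,150.60 → -$875.04
  Aug: +$325.08 → -$549.96
  Sep: +$325.08 − $750.36 → -$975.24
  Oct: +$325.08 → -$650.16
  Nov: +$325.08 → -$325.08
  Dec: +$325.08 → $0.00
Lowest trial balance = -$975.24 (Sep)
Initial deposit = cushion − low point = $650.16 − (-$975.24) = $1,625.40

$1,625.40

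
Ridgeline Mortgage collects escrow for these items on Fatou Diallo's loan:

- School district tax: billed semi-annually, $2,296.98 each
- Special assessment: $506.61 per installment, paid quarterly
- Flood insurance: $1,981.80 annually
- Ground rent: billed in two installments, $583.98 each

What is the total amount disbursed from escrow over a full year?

School district tax — $2,296.98 × 2 = $4,593.96
Special assessment — $506.61 × 4 = $2,026.44
Flood insurance — $1,981.80
Ground rent — $583.98 × 2 = $1,167.96
Annual escrow total = $4,593.96 + $2,026.44 + $1,981.80 + $1,167.96 = $9,770.16

$9,770.16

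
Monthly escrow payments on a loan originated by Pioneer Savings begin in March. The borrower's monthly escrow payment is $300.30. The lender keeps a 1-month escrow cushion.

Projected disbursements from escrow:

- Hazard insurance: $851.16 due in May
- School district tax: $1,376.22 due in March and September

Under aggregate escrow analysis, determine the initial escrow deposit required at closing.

$1,801.80

Cushion = 1 × $300.30 = $300.30
Trial balance (start $0, +$300.30 each month, − disbursements):
  Mar: +$300.30 − $1,376.22 → -$1,075.92
  Apr: +$300.30 → -$775.62
  May: +$300.30 − $851.16 → -$1,326.48
  Jun: +$300.30 → -$1,026.18
  Jul: +$300.30 → -$725.88
  Aug: +$300.30 → -$425.58
  Sep: +$300.30 − $1,376.22 → -$1,501.50
  Oct: +$300.30 → -$1,201.20
  Nov: +$300.30 → -$900.90
  Dec: +$300.30 → -$600.60
  Jan: +$300.30 → -$300.30
  Feb: +$300.30 → $0.00
Lowest trial balance = -$1,501.50 (Sep)
Initial deposit = cushion − low point = $300.30 − (-$1,501.50) = $1,801.80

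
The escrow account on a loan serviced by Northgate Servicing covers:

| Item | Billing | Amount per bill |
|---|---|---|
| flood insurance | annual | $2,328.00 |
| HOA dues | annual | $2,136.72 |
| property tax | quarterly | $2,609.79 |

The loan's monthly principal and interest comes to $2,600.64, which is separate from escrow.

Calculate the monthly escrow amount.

Flood insurance: $2,328.00/yr
HOA dues: $2,136.72/yr
Property tax: $2,609.79 × 4 = $10,439.16/yr
Total per year = $2,328.00 + $2,136.72 + $10,439.16 = $14,903.88
Monthly = $14,903.88 ÷ 12 = $1,241.99

$1,241.99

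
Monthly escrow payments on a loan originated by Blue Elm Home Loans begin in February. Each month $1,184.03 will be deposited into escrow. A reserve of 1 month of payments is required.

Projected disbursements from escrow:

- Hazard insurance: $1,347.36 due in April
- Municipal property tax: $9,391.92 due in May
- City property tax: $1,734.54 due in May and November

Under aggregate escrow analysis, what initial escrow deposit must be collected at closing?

Cushion = 1 × $1,184.03 = $1,184.03
Trial balance (start $0, +$1,184.03 each month, − disbursements):
  Feb: +$1,184.03 → $1,184.03
  Mar: +$1,184.03 → $2,368.06
  Apr: +$1,184.03 − $1,347.36 → $2,204.73
  May: +$1,184.03 − $11,126.46 → -$7,737.70
  Jun: +$1,184.03 → -$6,553.67
  Jul: +$1,184.03 → -$5,369.64
  Aug: +$1,184.03 → -$4,185.61
  Sep: +$1,184.03 → -$3,001.58
  Oct: +$1,184.03 → -$1,817.55
  Nov: +$1,184.03 − $1,734.54 → -$2,368.06
  Dec: +$1,184.03 → -$1,184.03
  Jan: +$1,184.03 → $0.00
Lowest trial balance = -$7,737.70 (May)
Initial deposit = cushion − low point = $1,184.03 − (-$7,737.70) = $8,921.73

$8,921.73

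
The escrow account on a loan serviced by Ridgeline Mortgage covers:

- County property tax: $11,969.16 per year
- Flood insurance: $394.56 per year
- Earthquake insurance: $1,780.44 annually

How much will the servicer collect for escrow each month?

$1,178.68

County property tax — $11,969.16 annually
Flood insurance — $394.56 annually
Earthquake insurance — $1,780.44 annually
Total annual escrow = $14,144.16
Per month = $14,144.16 ÷ 12 = $1,178.68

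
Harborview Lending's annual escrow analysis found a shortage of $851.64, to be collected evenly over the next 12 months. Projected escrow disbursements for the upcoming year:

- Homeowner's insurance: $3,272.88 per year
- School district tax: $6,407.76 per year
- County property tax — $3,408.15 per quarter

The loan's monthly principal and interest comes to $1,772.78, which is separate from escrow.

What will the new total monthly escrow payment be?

$2,013.74

Homeowner's insurance: $3,272.88 per year
School district tax: $6,407.76 per year
County property tax: $3,408.15 × 4 = $13,632.60 per year
Annual escrow total = $3,272.88 + $6,407.76 + $13,632.60 = $23,313.24
Per month = $23,313.24 / 12 = $1,942.77
Monthly shortage recovery: $851.64 / 12 = $70.97
Adjusted monthly = $1,942.77 + $70.97 = $2,013.74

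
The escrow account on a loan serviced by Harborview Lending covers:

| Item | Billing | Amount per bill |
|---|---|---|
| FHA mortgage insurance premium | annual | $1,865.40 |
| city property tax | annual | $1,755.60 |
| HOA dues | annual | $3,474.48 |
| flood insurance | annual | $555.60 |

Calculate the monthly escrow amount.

$637.59

FHA mortgage insurance premium — $1,865.40
City property tax — $1,755.60
HOA dues — $3,474.48
Flood insurance — $555.60
Annual escrow total = $1,865.40 + $1,755.60 + $3,474.48 + $555.60 = $7,651.08
Per month = $7,651.08 / 12 = $637.59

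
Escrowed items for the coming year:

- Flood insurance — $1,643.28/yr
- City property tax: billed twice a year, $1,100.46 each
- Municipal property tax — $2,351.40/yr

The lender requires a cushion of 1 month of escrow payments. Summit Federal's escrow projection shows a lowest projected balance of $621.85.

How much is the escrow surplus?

Flood insurance = $1,643.28 annually
City property tax = $1,100.46 × 2 = $2,200.92 annually
Municipal property tax = $2,351.40 annually
Total per year = $6,195.60
Monthly escrow = $6,195.60 ÷ 12 = $516.30
Required cushion = 1 × $516.30 = $516.30
Excess over cushion: $621.85 − $516.30 = $105.55

$105.55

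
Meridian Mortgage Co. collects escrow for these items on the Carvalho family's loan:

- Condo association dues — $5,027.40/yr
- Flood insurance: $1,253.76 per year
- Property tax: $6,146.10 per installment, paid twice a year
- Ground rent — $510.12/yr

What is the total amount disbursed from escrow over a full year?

Condo association dues: $5,027.40/yr
Flood insurance: $1,253.76/yr
Property tax: $6,146.10 × 2 = $12,292.20/yr
Ground rent: $510.12/yr
Combined annual = $5,027.40 + $1,253.76 + $12,292.20 + $510.12 = $19,083.48

$19,083.48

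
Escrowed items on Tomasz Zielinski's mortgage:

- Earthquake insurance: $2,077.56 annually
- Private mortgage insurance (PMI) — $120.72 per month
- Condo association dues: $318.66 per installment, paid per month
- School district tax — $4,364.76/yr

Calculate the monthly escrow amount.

Earthquake insurance — $2,077.56 per year
Private mortgage insurance (PMI) — $120.72 × 12 = $1,448.64 per year
Condo association dues — $318.66 × 12 = $3,823.92 per year
School district tax — $4,364.76 per year
Combined annual = $2,077.56 + $1,448.64 + $3,823.92 + $4,364.76 = $11,714.88
Monthly = $11,714.88 ÷ 12 = $976.24

$976.24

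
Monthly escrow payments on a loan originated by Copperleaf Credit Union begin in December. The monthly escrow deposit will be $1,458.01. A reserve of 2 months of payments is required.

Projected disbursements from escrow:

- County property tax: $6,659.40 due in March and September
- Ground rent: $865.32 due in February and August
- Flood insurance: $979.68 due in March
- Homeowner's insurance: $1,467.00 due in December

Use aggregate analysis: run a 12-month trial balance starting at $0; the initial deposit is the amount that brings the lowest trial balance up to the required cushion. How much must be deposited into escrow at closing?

$7,055.38

Cushion = 2 × $1,458.01 = $2,916.02
Trial balance (start $0, +$1,458.01 each month, − disbursements):
  Dec: +$1,458.01 − $1,467.00 → -$8.99
  Jan: +$1,458.01 → $1,449.02
  Feb: +$1,458.01 − $865.32 → $2,041.71
  Mar: +$1,458.01 − $7,639.08 → -$4,139.36
  Apr: +$1,458.01 → -$2,681.35
  May: +$1,458.01 → -$1,223.34
  Jun: +$1,458.01 → $234.67
  Jul: +$1,458.01 → $1,692.68
  Aug: +$1,458.01 − $865.32 → $2,285.37
  Sep: +$1,458.01 − $6,659.40 → -$2,916.02
  Oct: +$1,458.01 → -$1,458.01
  Nov: +$1,458.01 → $0.00
Lowest trial balance = -$4,139.36 (Mar)
Initial deposit = cushion − low point = $2,916.02 − (-$4,139.36) = $7,055.38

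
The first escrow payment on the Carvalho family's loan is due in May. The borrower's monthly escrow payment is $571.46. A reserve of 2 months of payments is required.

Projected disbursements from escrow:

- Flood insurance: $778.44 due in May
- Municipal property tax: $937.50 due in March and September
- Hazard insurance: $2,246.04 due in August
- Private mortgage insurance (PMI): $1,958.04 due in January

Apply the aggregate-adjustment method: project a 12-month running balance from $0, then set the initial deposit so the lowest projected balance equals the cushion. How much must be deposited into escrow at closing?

Cushion = 2 × $571.46 = $1,142.92
Trial balance (start $0, +$571.46 each month, − disbursements):
  May: +$571.46 − $778.44 → -$206.98
  Jun: +$571.46 → $364.48
  Jul: +$571.46 → $935.94
  Aug: +$571.46 − $2,246.04 → -$738.64
  Sep: +$571.46 − $937.50 → -$1,104.68
  Oct: +$571.46 → -$533.22
  Nov: +$571.46 → $38.24
  Dec: +$571.46 → $609.70
  Jan: +$571.46 − $1,958.04 → -$776.88
  Feb: +$571.46 → -$205.42
  Mar: +$571.46 − $937.50 → -$571.46
  Apr: +$571.46 → $0.00
Lowest trial balance = -$1,104.68 (Sep)
Initial deposit = cushion − low point = $1,142.92 − (-$1,104.68) = $2,247.60

$2,247.60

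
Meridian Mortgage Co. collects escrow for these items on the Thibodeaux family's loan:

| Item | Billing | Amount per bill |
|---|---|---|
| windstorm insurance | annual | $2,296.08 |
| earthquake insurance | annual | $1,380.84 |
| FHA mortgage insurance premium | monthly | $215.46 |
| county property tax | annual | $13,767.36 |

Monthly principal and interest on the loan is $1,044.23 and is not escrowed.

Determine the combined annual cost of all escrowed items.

Windstorm insurance — $2,296.08 per year
Earthquake insurance — $1,380.84 per year
FHA mortgage insurance premium — $215.46 × 12 = $2,585.52 per year
County property tax — $13,767.36 per year
Total annual escrow = $2,296.08 + $1,380.84 + $2,585.52 + $13,767.36 = $20,029.80

$20,029.80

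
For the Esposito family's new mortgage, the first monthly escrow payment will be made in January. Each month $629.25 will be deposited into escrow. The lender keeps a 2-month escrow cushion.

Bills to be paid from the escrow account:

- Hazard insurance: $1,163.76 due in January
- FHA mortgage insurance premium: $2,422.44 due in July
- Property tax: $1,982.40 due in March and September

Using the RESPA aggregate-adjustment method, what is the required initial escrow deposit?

$3,146.25

Cushion = 2 × $629.25 = $1,258.50
Trial balance (start $0, +$629.25 each month, − disbursements):
  Jan: +$629.25 − $1,163.76 → -$534.51
  Feb: +$629.25 → $94.74
  Mar: +$629.25 − $1,982.40 → -$1,258.41
  Apr: +$629.25 → -$629.16
  May: +$629.25 → $0.09
  Jun: +$629.25 → $629.34
  Jul: +$629.25 − $2,422.44 → -$1,163.85
  Aug: +$629.25 → -$534.60
  Sep: +$629.25 − $1,982.40 → -$1,887.75
  Oct: +$629.25 → -$1,258.50
  Nov: +$629.25 → -$629.25
  Dec: +$629.25 → $0.00
Lowest trial balance = -$1,887.75 (Sep)
Initial deposit = cushion − low point = $1,258.50 − (-$1,887.75) = $3,146.25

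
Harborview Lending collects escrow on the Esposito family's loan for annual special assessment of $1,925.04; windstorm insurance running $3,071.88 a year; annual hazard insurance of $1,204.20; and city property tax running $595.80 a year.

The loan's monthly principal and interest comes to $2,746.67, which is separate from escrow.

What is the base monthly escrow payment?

$566.41

Special assessment — $1,925.04 per year
Windstorm insurance — $3,071.88 per year
Hazard insurance — $1,204.20 per year
City property tax — $595.80 per year
Yearly total = $1,925.04 + $3,071.88 + $1,204.20 + $595.80 = $6,796.92
Monthly escrow = $6,796.92 / 12 = $566.41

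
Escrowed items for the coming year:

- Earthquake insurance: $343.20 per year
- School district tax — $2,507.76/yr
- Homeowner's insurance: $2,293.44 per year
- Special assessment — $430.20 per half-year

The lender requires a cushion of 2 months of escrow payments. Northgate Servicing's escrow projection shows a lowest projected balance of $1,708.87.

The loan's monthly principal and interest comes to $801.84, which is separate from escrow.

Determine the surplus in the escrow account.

Earthquake insurance: $343.20/yr
School district tax: $2,507.76/yr
Homeowner's insurance: $2,293.44/yr
Special assessment: $430.20 × 2 = $860.40/yr
Total per year = $6,004.80
Per month = $6,004.80 / 12 = $500.40
Required cushion = 2 × $500.40 = $1,000.80
Excess over cushion: $1,708.87 − $1,000.80 = $708.07

$708.07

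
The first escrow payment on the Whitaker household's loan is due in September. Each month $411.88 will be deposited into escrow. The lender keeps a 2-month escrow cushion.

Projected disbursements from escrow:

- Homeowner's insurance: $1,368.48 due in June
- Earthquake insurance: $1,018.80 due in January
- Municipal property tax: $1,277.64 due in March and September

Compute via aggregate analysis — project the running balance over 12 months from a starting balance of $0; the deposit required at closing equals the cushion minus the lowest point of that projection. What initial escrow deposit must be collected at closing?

$1,689.52

Cushion = 2 × $411.88 = $823.76
Trial balance (start $0, +$411.88 each month, − disbursements):
  Sep: +$411.88 − $1,277.64 → -$865.76
  Oct: +$411.88 → -$453.88
  Nov: +$411.88 → -$42.00
  Dec: +$411.88 → $369.88
  Jan: +$411.88 − $1,018.80 → -$237.04
  Feb: +$411.88 → $174.84
  Mar: +$411.88 − $1,277.64 → -$690.92
  Apr: +$411.88 → -$279.04
  May: +$411.88 → $132.84
  Jun: +$411.88 − $1,368.48 → -$823.76
  Jul: +$411.88 → -$411.88
  Aug: +$411.88 → $0.00
Lowest trial balance = -$865.76 (Sep)
Initial deposit = cushion − low point = $823.76 − (-$865.76) = $1,689.52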